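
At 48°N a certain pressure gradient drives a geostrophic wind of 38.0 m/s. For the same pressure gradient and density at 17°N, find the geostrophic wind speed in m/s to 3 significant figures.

With the same pressure gradient and density, V_g ∝ 1/f ∝ 1/sin φ.
V₂ = V₁ · sin φ₁ / sin φ₂ = 38.0 × sin 48° / sin 17°
V₂ = 38.0 × 0.7431/0.2924 = 96.6 m/s

96.6 m/s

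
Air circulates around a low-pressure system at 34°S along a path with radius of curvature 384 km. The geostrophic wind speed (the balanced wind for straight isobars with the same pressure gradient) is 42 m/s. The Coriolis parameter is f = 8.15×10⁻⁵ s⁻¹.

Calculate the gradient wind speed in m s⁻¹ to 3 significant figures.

23.8 m s⁻¹

Around a low, centrifugal force acts outward with Coriolis, so pressure-gradient force balances both:
(1/ρ)|∂P/∂n| = fV + V²/R  →  V² + fR·V − fR·V_g = 0
With fR = 8.15×10⁻⁵ × 384×10³ m = 31.3 m/s:
V = [−fR + √((fR)² + 4 fR V_g)]/2 = [−31.3 + √(31.3² + 4×31.3×42)]/2 = 23.8 m/s
Subgeostrophic (V < V_g = 42 m/s), as expected around a low.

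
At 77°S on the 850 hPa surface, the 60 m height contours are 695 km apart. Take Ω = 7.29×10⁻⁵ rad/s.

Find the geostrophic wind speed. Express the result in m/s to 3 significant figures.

5.96 m/s

Coriolis parameter at 77°S:
f = 2Ω sin φ = 2 × 7.29×10⁻⁵ × sin 77° = 1.42×10⁻⁴ s⁻¹
Height gradient: |∂Z/∂n| = 60 m / 695000 m = 8.63×10⁻⁵
On a pressure surface, geostrophic balance gives V_g = (g/f)|∂Z/∂n|:
V_g = 9.81 × 8.63×10⁻⁵ / 1.42×10⁻⁴ = 5.96 m/s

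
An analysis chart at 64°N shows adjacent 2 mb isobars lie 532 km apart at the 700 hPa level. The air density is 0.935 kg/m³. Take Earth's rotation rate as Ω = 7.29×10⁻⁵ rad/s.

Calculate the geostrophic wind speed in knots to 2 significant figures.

Coriolis parameter at 64°N:
f = 2Ω sin φ = 2 × 7.29×10⁻⁵ × sin 64° = 1.31×10⁻⁴ s⁻¹
Pressure gradient: |∂P/∂n| = 200 Pa / 532000 m = 3.76×10⁻⁴ Pa/m
Geostrophic balance (pressure-gradient force = Coriolis force):
V_g = (1/(fρ)) |∂P/∂n| = 3.76×10⁻⁴ / (1.31×10⁻⁴ × 0.935) = 3.07 m/s
Converting: 3.07 m/s × 1.944 = 6.0 knots

6.0 knots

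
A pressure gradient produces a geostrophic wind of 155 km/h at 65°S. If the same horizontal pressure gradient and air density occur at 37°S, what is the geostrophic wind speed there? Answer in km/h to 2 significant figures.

With the same pressure gradient and density, V_g ∝ 1/f ∝ 1/sin φ.
V₂ = V₁ · sin φ₁ / sin φ₂ = 155 × sin 65° / sin 37°
V₂ = 155 × 0.9063/0.6018 = 230 km/h

230 km/h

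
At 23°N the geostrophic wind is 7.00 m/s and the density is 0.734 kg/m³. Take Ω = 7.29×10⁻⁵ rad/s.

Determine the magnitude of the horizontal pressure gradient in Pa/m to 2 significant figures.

2.9×10⁻⁴ Pa/m

Coriolis parameter at 23°N:
f = 2Ω sin φ = 2 × 7.29×10⁻⁵ × sin 23° = 5.70×10⁻⁵ s⁻¹
Geostrophic balance rearranged: |∂P/∂n| = f ρ V_g
|∂P/∂n| = 5.70×10⁻⁵ × 0.734 × 7.00 = 2.93×10⁻⁴ Pa/m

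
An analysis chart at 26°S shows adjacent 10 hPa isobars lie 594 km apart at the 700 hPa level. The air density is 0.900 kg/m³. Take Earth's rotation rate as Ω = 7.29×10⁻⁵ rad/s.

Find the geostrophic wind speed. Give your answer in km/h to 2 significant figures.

Coriolis parameter at 26°S:
f = 2Ω sin φ = 2 × 7.29×10⁻⁵ × sin 26° = 6.39×10⁻⁵ s⁻¹
Pressure gradient: |∂P/∂n| = 1000 Pa / 594000 m = 1.68×10⁻³ Pa/m
Geostrophic balance (pressure-gradient force = Coriolis force):
V_g = (1/(fρ)) |∂P/∂n| = 1.68×10⁻³ / (6.39×10⁻⁵ × 0.900) = 29.3 m/s
Converting: 29.3 m/s × 3.6 = 110 km/h

110 km/h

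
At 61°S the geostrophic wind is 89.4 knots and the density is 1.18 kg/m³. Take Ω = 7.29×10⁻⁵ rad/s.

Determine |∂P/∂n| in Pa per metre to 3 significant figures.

6.92×10⁻³ Pa/m

Coriolis parameter at 61°S:
f = 2Ω sin φ = 2 × 7.29×10⁻⁵ × sin 61° = 1.28×10⁻⁴ s⁻¹
Wind speed in SI: 89.4 knots = 46.0 m/s
Geostrophic balance rearranged: |∂P/∂n| = f ρ V_g
|∂P/∂n| = 1.28×10⁻⁴ × 1.18 × 46.0 = 6.92×10⁻³ Pa/m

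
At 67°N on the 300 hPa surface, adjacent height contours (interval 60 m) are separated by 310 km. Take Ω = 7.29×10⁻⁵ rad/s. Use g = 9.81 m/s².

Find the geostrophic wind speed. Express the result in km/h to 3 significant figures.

50.9 km/h

Coriolis parameter at 67°N:
f = 2Ω sin φ = 2 × 7.29×10⁻⁵ × sin 67° = 1.34×10⁻⁴ s⁻¹
Height gradient: |∂Z/∂n| = 60 m / 310000 m = 1.94×10⁻⁴
On a pressure surface, geostrophic balance gives V_g = (g/f)|∂Z/∂n|:
V_g = 9.81 × 1.94×10⁻⁴ / 1.34×10⁻⁴ = 14.1 m/s
Converting: 14.1 m/s × 3.6 = 50.9 km/h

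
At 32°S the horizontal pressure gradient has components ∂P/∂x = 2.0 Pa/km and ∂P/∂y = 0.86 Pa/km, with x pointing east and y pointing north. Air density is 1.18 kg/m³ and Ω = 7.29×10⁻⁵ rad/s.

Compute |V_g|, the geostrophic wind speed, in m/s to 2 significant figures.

Coriolis parameter at 32°S:
f = 2Ω sin φ = 2 × 7.29×10⁻⁵ × sin 32° = 7.73×10⁻⁵ s⁻¹
In the Southern Hemisphere f is negative: f = −7.73×10⁻⁵ s⁻¹.
Component geostrophic relations (x east, y north):
u_g = −(1/(fρ)) ∂P/∂y,  v_g = (1/(fρ)) ∂P/∂x
u_g = −(0.86×10⁻³)/(−7.73×10⁻⁵ × 1.18) = 9.43 m/s;  v_g = (2.0×10⁻³)/(−7.73×10⁻⁵ × 1.18) = −21.9 m/s
|V_g| = √(u_g² + v_g²) = 23.9 m/s

24 m/s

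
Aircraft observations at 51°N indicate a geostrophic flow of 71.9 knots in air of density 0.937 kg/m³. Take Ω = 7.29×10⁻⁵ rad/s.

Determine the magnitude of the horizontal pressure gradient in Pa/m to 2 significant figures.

3.9×10⁻³ Pa/m

Coriolis parameter at 51°N:
f = 2Ω sin φ = 2 × 7.29×10⁻⁵ × sin 51° = 1.13×10⁻⁴ s⁻¹
Wind speed in SI: 71.9 knots = 37.0 m/s
Geostrophic balance rearranged: |∂P/∂n| = f ρ V_g
|∂P/∂n| = 1.13×10⁻⁴ × 0.937 × 37.0 = 3.93×10⁻³ Pa/m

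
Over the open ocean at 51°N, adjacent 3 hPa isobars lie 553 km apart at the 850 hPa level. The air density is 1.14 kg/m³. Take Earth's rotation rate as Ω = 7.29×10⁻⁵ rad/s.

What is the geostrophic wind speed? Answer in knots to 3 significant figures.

8.16 knots

Coriolis parameter at 51°N:
f = 2Ω sin φ = 2 × 7.29×10⁻⁵ × sin 51° = 1.13×10⁻⁴ s⁻¹
Pressure gradient: |∂P/∂n| = 300 Pa / 553000 m = 5.42×10⁻⁴ Pa/m
Geostrophic balance (pressure-gradient force = Coriolis force):
V_g = (1/(fρ)) |∂P/∂n| = 5.42×10⁻⁴ / (1.13×10⁻⁴ × 1.14) = 4.20 m/s
Converting: 4.20 m/s × 1.944 = 8.16 knots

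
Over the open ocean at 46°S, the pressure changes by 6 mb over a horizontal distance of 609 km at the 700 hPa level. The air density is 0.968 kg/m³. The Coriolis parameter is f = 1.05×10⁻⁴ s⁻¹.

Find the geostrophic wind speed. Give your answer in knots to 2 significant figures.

19 knots

Pressure gradient: |∂P/∂n| = 600 Pa / 609000 m = 9.85×10⁻⁴ Pa/m
Geostrophic balance (pressure-gradient force = Coriolis force):
V_g = (1/(fρ)) |∂P/∂n| = 9.85×10⁻⁴ / (1.05×10⁻⁴ × 0.968) = 9.69 m/s
Converting: 9.69 m/s × 1.944 = 19 knots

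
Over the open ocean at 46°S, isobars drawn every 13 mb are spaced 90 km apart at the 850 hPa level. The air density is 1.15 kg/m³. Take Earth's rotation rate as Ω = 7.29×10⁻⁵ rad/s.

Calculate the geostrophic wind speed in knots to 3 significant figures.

Coriolis parameter at 46°S:
f = 2Ω sin φ = 2 × 7.29×10⁻⁵ × sin 46° = 1.05×10⁻⁴ s⁻¹
Pressure gradient: |∂P/∂n| = 1300 Pa / 90000 m = 1.44×10⁻² Pa/m
Geostrophic balance (pressure-gradient force = Coriolis force):
V_g = (1/(fρ)) |∂P/∂n| = 1.44×10⁻² / (1.05×10⁻⁴ × 1.15) = 120 m/s
Converting: 120 m/s × 1.944 = 233 knots

233 knots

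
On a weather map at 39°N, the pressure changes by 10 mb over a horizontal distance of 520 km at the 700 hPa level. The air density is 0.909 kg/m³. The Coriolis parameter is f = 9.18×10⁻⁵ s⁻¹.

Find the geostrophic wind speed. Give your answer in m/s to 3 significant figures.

23.0 m/s

Pressure gradient: |∂P/∂n| = 1000 Pa / 520000 m = 1.92×10⁻³ Pa/m
Geostrophic balance (pressure-gradient force = Coriolis force):
V_g = (1/(fρ)) |∂P/∂n| = 1.92×10⁻³ / (9.18×10⁻⁵ × 0.909) = 23.0 m/s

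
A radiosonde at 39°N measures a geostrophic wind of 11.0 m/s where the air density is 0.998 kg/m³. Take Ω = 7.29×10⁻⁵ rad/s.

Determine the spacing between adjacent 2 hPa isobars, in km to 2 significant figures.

Coriolis parameter at 39°N:
f = 2Ω sin φ = 2 × 7.29×10⁻⁵ × sin 39° = 9.18×10⁻⁵ s⁻¹
Geostrophic balance rearranged: |∂P/∂n| = f ρ V_g
|∂P/∂n| = 9.18×10⁻⁵ × 0.998 × 11.0 = 1.01×10⁻³ Pa/m
Isobar spacing: Δn = ΔP/|∂P/∂n| = 200 Pa / 1.01×10⁻³ Pa/m = 198553 m ≈ 200 km

200 km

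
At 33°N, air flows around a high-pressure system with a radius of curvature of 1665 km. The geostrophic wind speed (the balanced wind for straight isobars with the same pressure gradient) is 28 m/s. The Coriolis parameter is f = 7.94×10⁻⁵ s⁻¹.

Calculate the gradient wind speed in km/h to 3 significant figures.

Around a high, pressure-gradient force acts outward with centrifugal, so Coriolis balances both:
fV = (1/ρ)|∂P/∂n| + V²/R  →  V² − fR·V + fR·V_g = 0
With fR = 7.94×10⁻⁵ × 1665×10³ m = 132 m/s:
V = [fR − √((fR)² − 4 fR V_g)]/2 = [132 − √(132² − 4×132×28)]/2 = 40.3 m/s
Supergeostrophic (V > V_g = 28 m/s), as expected around a high.
Converting: 40.3 m/s × 3.6 = 145 km/h

145 km/h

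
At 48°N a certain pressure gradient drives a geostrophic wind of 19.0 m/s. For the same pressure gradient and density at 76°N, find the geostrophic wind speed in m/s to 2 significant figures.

15 m/s

With the same pressure gradient and density, V_g ∝ 1/f ∝ 1/sin φ.
V₂ = V₁ · sin φ₁ / sin φ₂ = 19.0 × sin 48° / sin 76°
V₂ = 19.0 × 0.7431/0.9703 = 15 m/s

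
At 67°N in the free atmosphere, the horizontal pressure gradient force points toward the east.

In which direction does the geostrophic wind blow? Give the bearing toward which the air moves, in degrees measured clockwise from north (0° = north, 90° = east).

180°

The pressure-gradient force points toward the east (bearing 090°).
Geostrophic balance: in the Northern Hemisphere the Coriolis force deflects motion to the right, so the geostrophic wind blows 90° to the right of the pressure-gradient force (low pressure on the left).
Rotating 090° by 90° clockwise gives 180° — the wind blows toward the south.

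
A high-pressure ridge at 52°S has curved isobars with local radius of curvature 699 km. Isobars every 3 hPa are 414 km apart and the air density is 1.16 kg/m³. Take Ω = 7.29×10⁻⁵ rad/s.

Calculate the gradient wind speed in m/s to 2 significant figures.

Coriolis parameter at 52°S:
f = 2Ω sin φ = 2 × 7.29×10⁻⁵ × sin 52° = 1.15×10⁻⁴ s⁻¹
Pressure gradient: |∂P/∂n| = 300 Pa / 414000 m = 7.25×10⁻⁴ Pa/m
Geostrophic speed: V_g = |∂P/∂n|/(fρ) = 7.25×10⁻⁴/(1.15×10⁻⁴ × 1.16) = 5.44 m/s
Around a high, pressure-gradient force acts outward with centrifugal, so Coriolis balances both:
fV = (1/ρ)|∂P/∂n| + V²/R  →  V² − fR·V + fR·V_g = 0
With fR = 1.15×10⁻⁴ × 699×10³ m = 80.3 m/s:
V = [fR − √((fR)² − 4 fR V_g)]/2 = [80.3 − √(80.3² − 4×80.3×5.44)]/2 = 5.87 m/s
Supergeostrophic (V > V_g = 5.44 m/s), as expected around a high.

5.9 m/s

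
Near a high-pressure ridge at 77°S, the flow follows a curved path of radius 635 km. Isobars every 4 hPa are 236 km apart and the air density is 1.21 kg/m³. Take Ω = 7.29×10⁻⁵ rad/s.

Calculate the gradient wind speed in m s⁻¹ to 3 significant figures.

11.3 m s⁻¹

Coriolis parameter at 77°S:
f = 2Ω sin φ = 2 × 7.29×10⁻⁵ × sin 77° = 1.42×10⁻⁴ s⁻¹
Pressure gradient: |∂P/∂n| = 400 Pa / 236000 m = 1.69×10⁻³ Pa/m
Geostrophic speed: V_g = |∂P/∂n|/(fρ) = 1.69×10⁻³/(1.42×10⁻⁴ × 1.21) = 9.86 m/s
Around a high, pressure-gradient force acts outward with centrifugal, so Coriolis balances both:
fV = (1/ρ)|∂P/∂n| + V²/R  →  V² − fR·V + fR·V_g = 0
With fR = 1.42×10⁻⁴ × 635×10³ m = 90.2 m/s:
V = [fR − √((fR)² − 4 fR V_g)]/2 = [90.2 − √(90.2² − 4×90.2×9.86)]/2 = 11.3 m/s
Supergeostrophic (V > V_g = 9.86 m/s), as expected around a high.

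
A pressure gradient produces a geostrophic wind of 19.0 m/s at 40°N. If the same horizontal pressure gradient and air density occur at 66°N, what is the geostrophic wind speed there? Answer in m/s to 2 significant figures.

With the same pressure gradient and density, V_g ∝ 1/f ∝ 1/sin φ.
V₂ = V₁ · sin φ₁ / sin φ₂ = 19.0 × sin 40° / sin 66°
V₂ = 19.0 × 0.6428/0.9135 = 13 m/s

13 m/s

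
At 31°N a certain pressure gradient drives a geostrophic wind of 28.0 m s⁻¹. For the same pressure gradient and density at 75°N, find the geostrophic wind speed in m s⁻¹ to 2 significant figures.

With the same pressure gradient and density, V_g ∝ 1/f ∝ 1/sin φ.
V₂ = V₁ · sin φ₁ / sin φ₂ = 28.0 × sin 31° / sin 75°
V₂ = 28.0 × 0.5150/0.9659 = 15 m s⁻¹

15 m s⁻¹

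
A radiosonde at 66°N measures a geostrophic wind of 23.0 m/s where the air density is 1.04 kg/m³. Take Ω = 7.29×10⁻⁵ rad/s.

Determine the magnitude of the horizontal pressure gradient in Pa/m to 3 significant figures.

Coriolis parameter at 66°N:
f = 2Ω sin φ = 2 × 7.29×10⁻⁵ × sin 66° = 1.33×10⁻⁴ s⁻¹
Geostrophic balance rearranged: |∂P/∂n| = f ρ V_g
|∂P/∂n| = 1.33×10⁻⁴ × 1.04 × 23.0 = 3.19×10⁻³ Pa/m

3.19×10⁻³ Pa/m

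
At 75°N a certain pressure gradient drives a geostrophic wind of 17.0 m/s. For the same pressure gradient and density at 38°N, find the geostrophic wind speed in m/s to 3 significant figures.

With the same pressure gradient and density, V_g ∝ 1/f ∝ 1/sin φ.
V₂ = V₁ · sin φ₁ / sin φ₂ = 17.0 × sin 75° / sin 38°
V₂ = 17.0 × 0.9659/0.6157 = 26.7 m/s

26.7 m/s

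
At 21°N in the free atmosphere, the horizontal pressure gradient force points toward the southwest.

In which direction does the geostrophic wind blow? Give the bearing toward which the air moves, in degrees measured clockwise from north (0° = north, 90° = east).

The pressure-gradient force points toward the southwest (bearing 225°).
Geostrophic balance: in the Northern Hemisphere the Coriolis force deflects motion to the right, so the geostrophic wind blows 90° to the right of the pressure-gradient force (low pressure on the left).
Rotating 225° by 90° clockwise gives 315° — the wind blows toward the northwest.

315°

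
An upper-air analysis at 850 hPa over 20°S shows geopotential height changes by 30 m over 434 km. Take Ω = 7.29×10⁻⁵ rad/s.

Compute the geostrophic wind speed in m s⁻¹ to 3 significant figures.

Coriolis parameter at 20°S:
f = 2Ω sin φ = 2 × 7.29×10⁻⁵ × sin 20° = 4.99×10⁻⁵ s⁻¹
Height gradient: |∂Z/∂n| = 30 m / 434000 m = 6.91×10⁻⁵
On a pressure surface, geostrophic balance gives V_g = (g/f)|∂Z/∂n|:
V_g = 9.81 × 6.91×10⁻⁵ / 4.99×10⁻⁵ = 13.6 m/s

13.6 m s⁻¹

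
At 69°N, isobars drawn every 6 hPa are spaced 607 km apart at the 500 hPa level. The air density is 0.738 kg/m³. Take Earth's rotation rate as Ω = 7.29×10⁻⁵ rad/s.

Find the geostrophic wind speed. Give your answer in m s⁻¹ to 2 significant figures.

9.8 m s⁻¹

Coriolis parameter at 69°N:
f = 2Ω sin φ = 2 × 7.29×10⁻⁵ × sin 69° = 1.36×10⁻⁴ s⁻¹
Pressure gradient: |∂P/∂n| = 600 Pa / 607000 m = 9.88×10⁻⁴ Pa/m
Geostrophic balance (pressure-gradient force = Coriolis force):
V_g = (1/(fρ)) |∂P/∂n| = 9.88×10⁻⁴ / (1.36×10⁻⁴ × 0.738) = 9.84 m/s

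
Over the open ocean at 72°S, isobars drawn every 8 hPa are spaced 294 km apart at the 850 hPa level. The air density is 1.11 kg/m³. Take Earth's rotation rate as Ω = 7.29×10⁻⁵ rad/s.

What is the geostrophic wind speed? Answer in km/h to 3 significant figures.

Coriolis parameter at 72°S:
f = 2Ω sin φ = 2 × 7.29×10⁻⁵ × sin 72° = 1.39×10⁻⁴ s⁻¹
Pressure gradient: |∂P/∂n| = 800 Pa / 294000 m = 2.72×10⁻³ Pa/m
Geostrophic balance (pressure-gradient force = Coriolis force):
V_g = (1/(fρ)) |∂P/∂n| = 2.72×10⁻³ / (1.39×10⁻⁴ × 1.11) = 17.7 m/s
Converting: 17.7 m/s × 3.6 = 63.6 km/h

63.6 km/h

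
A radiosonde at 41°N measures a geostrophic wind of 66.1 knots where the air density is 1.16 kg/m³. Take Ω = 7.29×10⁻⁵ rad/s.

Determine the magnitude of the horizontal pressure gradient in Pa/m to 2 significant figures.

Coriolis parameter at 41°N:
f = 2Ω sin φ = 2 × 7.29×10⁻⁵ × sin 41° = 9.57×10⁻⁵ s⁻¹
Wind speed in SI: 66.1 knots = 34.0 m/s
Geostrophic balance rearranged: |∂P/∂n| = f ρ V_g
|∂P/∂n| = 9.57×10⁻⁵ × 1.16 × 34.0 = 3.77×10⁻³ Pa/m

3.8×10⁻³ Pa/m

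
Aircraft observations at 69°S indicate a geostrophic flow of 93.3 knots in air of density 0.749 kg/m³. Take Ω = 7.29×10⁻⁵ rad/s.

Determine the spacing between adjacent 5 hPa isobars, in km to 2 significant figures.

100 km

Coriolis parameter at 69°S:
f = 2Ω sin φ = 2 × 7.29×10⁻⁵ × sin 69° = 1.36×10⁻⁴ s⁻¹
Wind speed in SI: 93.3 knots = 48.0 m/s
Geostrophic balance rearranged: |∂P/∂n| = f ρ V_g
|∂P/∂n| = 1.36×10⁻⁴ × 0.749 × 48.0 = 4.89×10⁻³ Pa/m
Isobar spacing: Δn = ΔP/|∂P/∂n| = 500 Pa / 4.89×10⁻³ Pa/m = 102178 m ≈ 100 km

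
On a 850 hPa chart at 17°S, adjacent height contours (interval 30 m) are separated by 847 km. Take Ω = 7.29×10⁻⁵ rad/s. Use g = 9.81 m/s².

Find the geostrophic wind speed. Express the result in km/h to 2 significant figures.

Coriolis parameter at 17°S:
f = 2Ω sin φ = 2 × 7.29×10⁻⁵ × sin 17° = 4.26×10⁻⁵ s⁻¹
Height gradient: |∂Z/∂n| = 30 m / 847000 m = 3.54×10⁻⁵
On a pressure surface, geostrophic balance gives V_g = (g/f)|∂Z/∂n|:
V_g = 9.81 × 3.54×10⁻⁵ / 4.26×10⁻⁵ = 8.15 m/s
Converting: 8.15 m/s × 3.6 = 29 km/h

29 km/h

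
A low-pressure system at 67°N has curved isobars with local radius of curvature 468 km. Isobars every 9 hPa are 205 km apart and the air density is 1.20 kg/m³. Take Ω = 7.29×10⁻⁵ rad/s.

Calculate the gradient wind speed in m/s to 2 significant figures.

Coriolis parameter at 67°N:
f = 2Ω sin φ = 2 × 7.29×10⁻⁵ × sin 67° = 1.34×10⁻⁴ s⁻¹
Pressure gradient: |∂P/∂n| = 900 Pa / 205000 m = 4.39×10⁻³ Pa/m
Geostrophic speed: V_g = |∂P/∂n|/(fρ) = 4.39×10⁻³/(1.34×10⁻⁴ × 1.20) = 27.3 m/s
Around a low, centrifugal force acts outward with Coriolis, so pressure-gradient force balances both:
(1/ρ)|∂P/∂n| = fV + V²/R  →  V² + fR·V − fR·V_g = 0
With fR = 1.34×10⁻⁴ × 468×10³ m = 62.8 m/s:
V = [−fR + √((fR)² + 4 fR V_g)]/2 = [−62.8 + √(62.8² + 4×62.8×27.3)]/2 = 20.5 m/s
Subgeostrophic (V < V_g = 27.3 m/s), as expected around a low.

21 m/s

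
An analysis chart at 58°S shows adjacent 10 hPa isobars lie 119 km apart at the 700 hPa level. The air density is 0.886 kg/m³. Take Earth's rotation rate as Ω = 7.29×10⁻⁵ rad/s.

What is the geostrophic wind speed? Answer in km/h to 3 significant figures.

276 km/h

Coriolis parameter at 58°S:
f = 2Ω sin φ = 2 × 7.29×10⁻⁵ × sin 58° = 1.24×10⁻⁴ s⁻¹
Pressure gradient: |∂P/∂n| = 1000 Pa / 119000 m = 8.40×10⁻³ Pa/m
Geostrophic balance (pressure-gradient force = Coriolis force):
V_g = (1/(fρ)) |∂P/∂n| = 8.40×10⁻³ / (1.24×10⁻⁴ × 0.886) = 76.7 m/s
Converting: 76.7 m/s × 3.6 = 276 km/h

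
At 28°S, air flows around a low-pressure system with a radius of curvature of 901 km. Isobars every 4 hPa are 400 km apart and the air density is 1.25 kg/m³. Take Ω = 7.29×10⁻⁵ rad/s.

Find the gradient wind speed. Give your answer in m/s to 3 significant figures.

Coriolis parameter at 28°S:
f = 2Ω sin φ = 2 × 7.29×10⁻⁵ × sin 28° = 6.84×10⁻⁵ s⁻¹
Pressure gradient: |∂P/∂n| = 400 Pa / 400000 m = 1.00×10⁻³ Pa/m
Geostrophic speed: V_g = |∂P/∂n|/(fρ) = 1.00×10⁻³/(6.84×10⁻⁵ × 1.25) = 11.7 m/s
Around a low, centrifugal force acts outward with Coriolis, so pressure-gradient force balances both:
(1/ρ)|∂P/∂n| = fV + V²/R  →  V² + fR·V − fR·V_g = 0
With fR = 6.84×10⁻⁵ × 901×10³ m = 61.7 m/s:
V = [−fR + √((fR)² + 4 fR V_g)]/2 = [−61.7 + √(61.7² + 4×61.7×11.7)]/2 = 10 m/s
Subgeostrophic (V < V_g = 11.7 m/s), as expected around a low.

10.0 m/s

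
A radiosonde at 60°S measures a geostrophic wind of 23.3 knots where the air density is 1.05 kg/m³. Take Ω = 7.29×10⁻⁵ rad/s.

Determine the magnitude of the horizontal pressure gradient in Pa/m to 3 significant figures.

1.59×10⁻³ Pa/m

Coriolis parameter at 60°S:
f = 2Ω sin φ = 2 × 7.29×10⁻⁵ × sin 60° = 1.26×10⁻⁴ s⁻¹
Wind speed in SI: 23.3 knots = 12.0 m/s
Geostrophic balance rearranged: |∂P/∂n| = f ρ V_g
|∂P/∂n| = 1.26×10⁻⁴ × 1.05 × 12.0 = 1.59×10⁻³ Pa/m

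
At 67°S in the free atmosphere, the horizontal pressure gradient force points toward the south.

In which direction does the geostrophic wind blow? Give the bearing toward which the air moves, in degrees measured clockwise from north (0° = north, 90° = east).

090°

The pressure-gradient force points toward the south (bearing 180°).
Geostrophic balance: in the Southern Hemisphere the Coriolis force deflects motion to the left, so the geostrophic wind blows 90° to the left of the pressure-gradient force (low pressure on the right).
Rotating 180° by 90° counterclockwise gives 090° — the wind blows toward the east.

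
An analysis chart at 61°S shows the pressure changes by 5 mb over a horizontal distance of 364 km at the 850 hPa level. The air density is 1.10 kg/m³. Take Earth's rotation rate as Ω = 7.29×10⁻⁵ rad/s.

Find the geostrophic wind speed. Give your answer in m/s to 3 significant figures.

9.79 m/s

Coriolis parameter at 61°S:
f = 2Ω sin φ = 2 × 7.29×10⁻⁵ × sin 61° = 1.28×10⁻⁴ s⁻¹
Pressure gradient: |∂P/∂n| = 500 Pa / 364000 m = 1.37×10⁻³ Pa/m
Geostrophic balance (pressure-gradient force = Coriolis force):
V_g = (1/(fρ)) |∂P/∂n| = 1.37×10⁻³ / (1.28×10⁻⁴ × 1.10) = 9.79 m/s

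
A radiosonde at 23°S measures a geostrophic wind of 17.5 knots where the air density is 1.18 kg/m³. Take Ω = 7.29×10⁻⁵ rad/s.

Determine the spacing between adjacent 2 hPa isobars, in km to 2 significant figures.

Coriolis parameter at 23°S:
f = 2Ω sin φ = 2 × 7.29×10⁻⁵ × sin 23° = 5.70×10⁻⁵ s⁻¹
Wind speed in SI: 17.5 knots = 9.00 m/s
Geostrophic balance rearranged: |∂P/∂n| = f ρ V_g
|∂P/∂n| = 5.70×10⁻⁵ × 1.18 × 9.00 = 6.05×10⁻⁴ Pa/m
Isobar spacing: Δn = ΔP/|∂P/∂n| = 200 Pa / 6.05×10⁻⁴ Pa/m = 330473 m ≈ 330 km

330 km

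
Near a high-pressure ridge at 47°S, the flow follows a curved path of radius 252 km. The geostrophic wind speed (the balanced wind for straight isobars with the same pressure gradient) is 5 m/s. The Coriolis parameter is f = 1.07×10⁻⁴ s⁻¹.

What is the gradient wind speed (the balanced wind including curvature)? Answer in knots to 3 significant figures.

12.9 knots

Around a high, pressure-gradient force acts outward with centrifugal, so Coriolis balances both:
fV = (1/ρ)|∂P/∂n| + V²/R  →  V² − fR·V + fR·V_g = 0
With fR = 1.07×10⁻⁴ × 252×10³ m = 27.0 m/s:
V = [fR − √((fR)² − 4 fR V_g)]/2 = [27.0 − √(27.0² − 4×27.0×5)]/2 = 6.63 m/s
Supergeostrophic (V > V_g = 5 m/s), as expected around a high.
Converting: 6.63 m/s × 1.944 = 12.9 knots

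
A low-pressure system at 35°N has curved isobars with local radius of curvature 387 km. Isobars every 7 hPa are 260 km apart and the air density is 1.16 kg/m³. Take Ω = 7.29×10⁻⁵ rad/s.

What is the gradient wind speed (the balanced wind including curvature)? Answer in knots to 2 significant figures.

Coriolis parameter at 35°N:
f = 2Ω sin φ = 2 × 7.29×10⁻⁵ × sin 35° = 8.36×10⁻⁵ s⁻¹
Pressure gradient: |∂P/∂n| = 700 Pa / 260000 m = 2.69×10⁻³ Pa/m
Geostrophic speed: V_g = |∂P/∂n|/(fρ) = 2.69×10⁻³/(8.36×10⁻⁵ × 1.16) = 27.8 m/s
Around a low, centrifugal force acts outward with Coriolis, so pressure-gradient force balances both:
(1/ρ)|∂P/∂n| = fV + V²/R  →  V² + fR·V − fR·V_g = 0
With fR = 8.36×10⁻⁵ × 387×10³ m = 32.4 m/s:
V = [−fR + √((fR)² + 4 fR V_g)]/2 = [−32.4 + √(32.4² + 4×32.4×27.8)]/2 = 17.9 m/s
Subgeostrophic (V < V_g = 27.8 m/s), as expected around a low.
Converting: 17.9 m/s × 1.944 = 35 knots

35 knots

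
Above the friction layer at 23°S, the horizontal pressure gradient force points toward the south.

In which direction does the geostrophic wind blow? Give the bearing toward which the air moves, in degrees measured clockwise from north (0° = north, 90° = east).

The pressure-gradient force points toward the south (bearing 180°).
Geostrophic balance: in the Southern Hemisphere the Coriolis force deflects motion to the left, so the geostrophic wind blows 90° to the left of the pressure-gradient force (low pressure on the right).
Rotating 180° by 90° counterclockwise gives 090° — the wind blows toward the east.

090°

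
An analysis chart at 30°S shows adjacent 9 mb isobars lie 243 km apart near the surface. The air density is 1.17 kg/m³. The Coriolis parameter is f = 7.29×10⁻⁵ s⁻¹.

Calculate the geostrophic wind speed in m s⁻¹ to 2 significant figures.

43 m s⁻¹

Pressure gradient: |∂P/∂n| = 900 Pa / 243000 m = 3.70×10⁻³ Pa/m
Geostrophic balance (pressure-gradient force = Coriolis force):
V_g = (1/(fρ)) |∂P/∂n| = 3.70×10⁻³ / (7.29×10⁻⁵ × 1.17) = 43.4 m/s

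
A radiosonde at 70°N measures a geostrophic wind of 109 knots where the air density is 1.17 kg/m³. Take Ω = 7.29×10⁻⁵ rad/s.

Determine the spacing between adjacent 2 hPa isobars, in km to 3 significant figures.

22.3 km

Coriolis parameter at 70°N:
f = 2Ω sin φ = 2 × 7.29×10⁻⁵ × sin 70° = 1.37×10⁻⁴ s⁻¹
Wind speed in SI: 109 knots = 56.1 m/s
Geostrophic balance rearranged: |∂P/∂n| = f ρ V_g
|∂P/∂n| = 1.37×10⁻⁴ × 1.17 × 56.1 = 8.99×10⁻³ Pa/m
Isobar spacing: Δn = ΔP/|∂P/∂n| = 200 Pa / 8.99×10⁻³ Pa/m = 22250 m ≈ 22.3 km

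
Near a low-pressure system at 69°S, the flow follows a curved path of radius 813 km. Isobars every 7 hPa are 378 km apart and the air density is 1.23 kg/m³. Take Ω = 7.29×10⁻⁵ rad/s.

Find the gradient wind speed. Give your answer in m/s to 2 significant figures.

10 m/s

Coriolis parameter at 69°S:
f = 2Ω sin φ = 2 × 7.29×10⁻⁵ × sin 69° = 1.36×10⁻⁴ s⁻¹
Pressure gradient: |∂P/∂n| = 700 Pa / 378000 m = 1.85×10⁻³ Pa/m
Geostrophic speed: V_g = |∂P/∂n|/(fρ) = 1.85×10⁻³/(1.36×10⁻⁴ × 1.23) = 11.1 m/s
Around a low, centrifugal force acts outward with Coriolis, so pressure-gradient force balances both:
(1/ρ)|∂P/∂n| = fV + V²/R  →  V² + fR·V − fR·V_g = 0
With fR = 1.36×10⁻⁴ × 813×10³ m = 111 m/s:
V = [−fR + √((fR)² + 4 fR V_g)]/2 = [−111 + √(111² + 4×111×11.1)]/2 = 10.1 m/s
Subgeostrophic (V < V_g = 11.1 m/s), as expected around a low.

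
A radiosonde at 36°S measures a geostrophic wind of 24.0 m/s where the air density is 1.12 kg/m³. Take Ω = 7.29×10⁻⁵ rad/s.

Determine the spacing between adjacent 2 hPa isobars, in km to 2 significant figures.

Coriolis parameter at 36°S:
f = 2Ω sin φ = 2 × 7.29×10⁻⁵ × sin 36° = 8.57×10⁻⁵ s⁻¹
Geostrophic balance rearranged: |∂P/∂n| = f ρ V_g
|∂P/∂n| = 8.57×10⁻⁵ × 1.12 × 24.0 = 2.30×10⁻³ Pa/m
Isobar spacing: Δn = ΔP/|∂P/∂n| = 200 Pa / 2.30×10⁻³ Pa/m = 86821 m ≈ 87 km

87 km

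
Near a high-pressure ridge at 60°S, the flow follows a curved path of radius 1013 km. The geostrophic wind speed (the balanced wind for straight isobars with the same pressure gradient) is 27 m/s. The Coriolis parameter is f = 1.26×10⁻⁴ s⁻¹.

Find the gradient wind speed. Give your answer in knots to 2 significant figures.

Around a high, pressure-gradient force acts outward with centrifugal, so Coriolis balances both:
fV = (1/ρ)|∂P/∂n| + V²/R  →  V² − fR·V + fR·V_g = 0
With fR = 1.26×10⁻⁴ × 1013×10³ m = 128 m/s:
V = [fR − √((fR)² − 4 fR V_g)]/2 = [128 − √(128² − 4×128×27)]/2 = 38.8 m/s
Supergeostrophic (V > V_g = 27 m/s), as expected around a high.
Converting: 38.8 m/s × 1.944 = 75 knots

75 knots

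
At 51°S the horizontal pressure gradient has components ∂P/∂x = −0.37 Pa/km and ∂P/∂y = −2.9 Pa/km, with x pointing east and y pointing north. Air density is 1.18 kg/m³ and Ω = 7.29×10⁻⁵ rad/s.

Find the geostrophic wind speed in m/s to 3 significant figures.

Coriolis parameter at 51°S:
f = 2Ω sin φ = 2 × 7.29×10⁻⁵ × sin 51° = 1.13×10⁻⁴ s⁻¹
In the Southern Hemisphere f is negative: f = −1.13×10⁻⁴ s⁻¹.
Component geostrophic relations (x east, y north):
u_g = −(1/(fρ)) ∂P/∂y,  v_g = (1/(fρ)) ∂P/∂x
u_g = −(−2.9×10⁻³)/(−1.13×10⁻⁴ × 1.18) = −21.7 m/s;  v_g = (−0.37×10⁻³)/(−1.13×10⁻⁴ × 1.18) = 2.77 m/s
|V_g| = √(u_g² + v_g²) = 21.9 m/s

21.9 m/s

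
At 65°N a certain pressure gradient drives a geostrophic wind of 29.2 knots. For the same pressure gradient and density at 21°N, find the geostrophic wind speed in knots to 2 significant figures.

74 knots

With the same pressure gradient and density, V_g ∝ 1/f ∝ 1/sin φ.
V₂ = V₁ · sin φ₁ / sin φ₂ = 29.2 × sin 65° / sin 21°
V₂ = 29.2 × 0.9063/0.3584 = 74 knots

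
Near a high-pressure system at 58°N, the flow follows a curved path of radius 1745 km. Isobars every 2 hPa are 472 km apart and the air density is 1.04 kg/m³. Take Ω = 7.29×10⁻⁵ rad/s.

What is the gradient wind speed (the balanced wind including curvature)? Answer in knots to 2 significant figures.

6.5 knots

Coriolis parameter at 58°N:
f = 2Ω sin φ = 2 × 7.29×10⁻⁵ × sin 58° = 1.24×10⁻⁴ s⁻¹
Pressure gradient: |∂P/∂n| = 200 Pa / 472000 m = 4.24×10⁻⁴ Pa/m
Geostrophic speed: V_g = |∂P/∂n|/(fρ) = 4.24×10⁻⁴/(1.24×10⁻⁴ × 1.04) = 3.30 m/s
Around a high, pressure-gradient force acts outward with centrifugal, so Coriolis balances both:
fV = (1/ρ)|∂P/∂n| + V²/R  →  V² − fR·V + fR·V_g = 0
With fR = 1.24×10⁻⁴ × 1745×10³ m = 216 m/s:
V = [fR − √((fR)² − 4 fR V_g)]/2 = [216 − √(216² − 4×216×3.3)]/2 = 3.35 m/s
Supergeostrophic (V > V_g = 3.3 m/s), as expected around a high.
Converting: 3.35 m/s × 1.944 = 6.5 knots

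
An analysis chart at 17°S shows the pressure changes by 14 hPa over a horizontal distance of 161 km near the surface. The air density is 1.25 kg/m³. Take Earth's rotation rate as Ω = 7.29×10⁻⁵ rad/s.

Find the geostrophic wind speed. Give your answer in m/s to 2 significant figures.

Coriolis parameter at 17°S:
f = 2Ω sin φ = 2 × 7.29×10⁻⁵ × sin 17° = 4.26×10⁻⁵ s⁻¹
Pressure gradient: |∂P/∂n| = 1400 Pa / 161000 m = 8.70×10⁻³ Pa/m
Geostrophic balance (pressure-gradient force = Coriolis force):
V_g = (1/(fρ)) |∂P/∂n| = 8.70×10⁻³ / (4.26×10⁻⁵ × 1.25) = 163 m/s

160 m/s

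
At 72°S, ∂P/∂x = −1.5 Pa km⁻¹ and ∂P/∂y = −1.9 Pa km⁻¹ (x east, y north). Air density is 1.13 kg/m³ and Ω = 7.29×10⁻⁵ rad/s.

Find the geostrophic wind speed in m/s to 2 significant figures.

Coriolis parameter at 72°S:
f = 2Ω sin φ = 2 × 7.29×10⁻⁵ × sin 72° = 1.39×10⁻⁴ s⁻¹
In the Southern Hemisphere f is negative: f = −1.39×10⁻⁴ s⁻¹.
Component geostrophic relations (x east, y north):
u_g = −(1/(fρ)) ∂P/∂y,  v_g = (1/(fρ)) ∂P/∂x
u_g = −(−1.9×10⁻³)/(−1.39×10⁻⁴ × 1.13) = −12.1 m/s;  v_g = (−1.5×10⁻³)/(−1.39×10⁻⁴ × 1.13) = 9.57 m/s
|V_g| = √(u_g² + v_g²) = 15.4 m/s

15 m/s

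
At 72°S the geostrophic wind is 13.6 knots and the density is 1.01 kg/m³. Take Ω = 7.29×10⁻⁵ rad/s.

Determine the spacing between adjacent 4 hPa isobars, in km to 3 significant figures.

Coriolis parameter at 72°S:
f = 2Ω sin φ = 2 × 7.29×10⁻⁵ × sin 72° = 1.39×10⁻⁴ s⁻¹
Wind speed in SI: 13.6 knots = 7.00 m/s
Geostrophic balance rearranged: |∂P/∂n| = f ρ V_g
|∂P/∂n| = 1.39×10⁻⁴ × 1.01 × 7.00 = 9.80×10⁻⁴ Pa/m
Isobar spacing: Δn = ΔP/|∂P/∂n| = 400 Pa / 9.80×10⁻⁴ Pa/m = 408223 m ≈ 408 km

408 km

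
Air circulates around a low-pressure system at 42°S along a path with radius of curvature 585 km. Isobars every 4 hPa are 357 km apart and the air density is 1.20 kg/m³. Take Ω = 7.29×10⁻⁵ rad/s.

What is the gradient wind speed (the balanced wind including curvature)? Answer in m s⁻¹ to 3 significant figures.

8.35 m s⁻¹

Coriolis parameter at 42°S:
f = 2Ω sin φ = 2 × 7.29×10⁻⁵ × sin 42° = 9.76×10⁻⁵ s⁻¹
Pressure gradient: |∂P/∂n| = 400 Pa / 357000 m = 1.12×10⁻³ Pa/m
Geostrophic speed: V_g = |∂P/∂n|/(fρ) = 1.12×10⁻³/(9.76×10⁻⁵ × 1.20) = 9.57 m/s
Around a low, centrifugal force acts outward with Coriolis, so pressure-gradient force balances both:
(1/ρ)|∂P/∂n| = fV + V²/R  →  V² + fR·V − fR·V_g = 0
With fR = 9.76×10⁻⁵ × 585×10³ m = 57.1 m/s:
V = [−fR + √((fR)² + 4 fR V_g)]/2 = [−57.1 + √(57.1² + 4×57.1×9.57)]/2 = 8.35 m/s
Subgeostrophic (V < V_g = 9.57 m/s), as expected around a low.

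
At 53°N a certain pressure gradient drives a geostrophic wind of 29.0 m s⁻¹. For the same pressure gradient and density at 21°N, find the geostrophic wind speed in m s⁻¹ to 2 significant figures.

65 m s⁻¹

With the same pressure gradient and density, V_g ∝ 1/f ∝ 1/sin φ.
V₂ = V₁ · sin φ₁ / sin φ₂ = 29.0 × sin 53° / sin 21°
V₂ = 29.0 × 0.7986/0.3584 = 65 m s⁻¹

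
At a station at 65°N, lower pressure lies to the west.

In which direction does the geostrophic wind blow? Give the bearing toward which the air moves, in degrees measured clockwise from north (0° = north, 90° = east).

000°

The pressure-gradient force points toward the west (bearing 270°).
Geostrophic balance: in the Northern Hemisphere the Coriolis force deflects motion to the right, so the geostrophic wind blows 90° to the right of the pressure-gradient force (low pressure on the left).
Rotating 270° by 90° clockwise gives 000° — the wind blows toward the north.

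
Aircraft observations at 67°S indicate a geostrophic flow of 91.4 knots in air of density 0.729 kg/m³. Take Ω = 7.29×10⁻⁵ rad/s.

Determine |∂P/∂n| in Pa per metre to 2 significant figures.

Coriolis parameter at 67°S:
f = 2Ω sin φ = 2 × 7.29×10⁻⁵ × sin 67° = 1.34×10⁻⁴ s⁻¹
Wind speed in SI: 91.4 knots = 47.0 m/s
Geostrophic balance rearranged: |∂P/∂n| = f ρ V_g
|∂P/∂n| = 1.34×10⁻⁴ × 0.729 × 47.0 = 4.60×10⁻³ Pa/m

4.6×10⁻³ Pa/m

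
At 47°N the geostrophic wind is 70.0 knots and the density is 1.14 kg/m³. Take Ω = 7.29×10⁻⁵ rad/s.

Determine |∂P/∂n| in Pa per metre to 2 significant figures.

Coriolis parameter at 47°N:
f = 2Ω sin φ = 2 × 7.29×10⁻⁵ × sin 47° = 1.07×10⁻⁴ s⁻¹
Wind speed in SI: 70.0 knots = 36.0 m/s
Geostrophic balance rearranged: |∂P/∂n| = f ρ V_g
|∂P/∂n| = 1.07×10⁻⁴ × 1.14 × 36.0 = 4.38×10⁻³ Pa/m

4.4×10⁻³ Pa/m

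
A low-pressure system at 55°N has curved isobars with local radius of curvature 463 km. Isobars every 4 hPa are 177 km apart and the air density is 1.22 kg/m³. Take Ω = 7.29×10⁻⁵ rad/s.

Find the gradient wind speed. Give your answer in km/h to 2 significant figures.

45 km/h

Coriolis parameter at 55°N:
f = 2Ω sin φ = 2 × 7.29×10⁻⁵ × sin 55° = 1.19×10⁻⁴ s⁻¹
Pressure gradient: |∂P/∂n| = 400 Pa / 177000 m = 2.26×10⁻³ Pa/m
Geostrophic speed: V_g = |∂P/∂n|/(fρ) = 2.26×10⁻³/(1.19×10⁻⁴ × 1.22) = 15.5 m/s
Around a low, centrifugal force acts outward with Coriolis, so pressure-gradient force balances both:
(1/ρ)|∂P/∂n| = fV + V²/R  →  V² + fR·V − fR·V_g = 0
With fR = 1.19×10⁻⁴ × 463×10³ m = 55.3 m/s:
V = [−fR + √((fR)² + 4 fR V_g)]/2 = [−55.3 + √(55.3² + 4×55.3×15.5)]/2 = 12.6 m/s
Subgeostrophic (V < V_g = 15.5 m/s), as expected around a low.
Converting: 12.6 m/s × 3.6 = 45 km/h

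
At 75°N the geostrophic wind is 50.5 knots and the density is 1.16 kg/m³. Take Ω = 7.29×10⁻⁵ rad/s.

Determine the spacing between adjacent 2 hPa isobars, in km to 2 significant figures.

47 km

Coriolis parameter at 75°N:
f = 2Ω sin φ = 2 × 7.29×10⁻⁵ × sin 75° = 1.41×10⁻⁴ s⁻¹
Wind speed in SI: 50.5 knots = 26.0 m/s
Geostrophic balance rearranged: |∂P/∂n| = f ρ V_g
|∂P/∂n| = 1.41×10⁻⁴ × 1.16 × 26.0 = 4.24×10⁻³ Pa/m
Isobar spacing: Δn = ΔP/|∂P/∂n| = 200 Pa / 4.24×10⁻³ Pa/m = 47124 m ≈ 47 km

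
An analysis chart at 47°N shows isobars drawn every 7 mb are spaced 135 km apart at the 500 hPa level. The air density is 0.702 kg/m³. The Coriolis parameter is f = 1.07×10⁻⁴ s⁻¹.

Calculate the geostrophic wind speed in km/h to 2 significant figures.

250 km/h

Pressure gradient: |∂P/∂n| = 700 Pa / 135000 m = 5.19×10⁻³ Pa/m
Geostrophic balance (pressure-gradient force = Coriolis force):
V_g = (1/(fρ)) |∂P/∂n| = 5.19×10⁻³ / (1.07×10⁻⁴ × 0.702) = 69.0 m/s
Converting: 69.0 m/s × 3.6 = 250 km/h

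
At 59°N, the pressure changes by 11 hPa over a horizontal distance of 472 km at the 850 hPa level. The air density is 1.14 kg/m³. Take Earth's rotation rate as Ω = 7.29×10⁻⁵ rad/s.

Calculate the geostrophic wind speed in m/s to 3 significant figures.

16.4 m/s

Coriolis parameter at 59°N:
f = 2Ω sin φ = 2 × 7.29×10⁻⁵ × sin 59° = 1.25×10⁻⁴ s⁻¹
Pressure gradient: |∂P/∂n| = 1100 Pa / 472000 m = 2.33×10⁻³ Pa/m
Geostrophic balance (pressure-gradient force = Coriolis force):
V_g = (1/(fρ)) |∂P/∂n| = 2.33×10⁻³ / (1.25×10⁻⁴ × 1.14) = 16.4 m/s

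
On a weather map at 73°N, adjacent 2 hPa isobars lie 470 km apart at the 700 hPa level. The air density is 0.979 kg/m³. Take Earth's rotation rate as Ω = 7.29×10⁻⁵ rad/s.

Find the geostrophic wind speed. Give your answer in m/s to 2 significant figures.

Coriolis parameter at 73°N:
f = 2Ω sin φ = 2 × 7.29×10⁻⁵ × sin 73° = 1.39×10⁻⁴ s⁻¹
Pressure gradient: |∂P/∂n| = 200 Pa / 470000 m = 4.26×10⁻⁴ Pa/m
Geostrophic balance (pressure-gradient force = Coriolis force):
V_g = (1/(fρ)) |∂P/∂n| = 4.26×10⁻⁴ / (1.39×10⁻⁴ × 0.979) = 3.12 m/s

3.1 m/s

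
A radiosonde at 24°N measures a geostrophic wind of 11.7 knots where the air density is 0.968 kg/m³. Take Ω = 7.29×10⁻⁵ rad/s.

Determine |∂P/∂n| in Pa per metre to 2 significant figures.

Coriolis parameter at 24°N:
f = 2Ω sin φ = 2 × 7.29×10⁻⁵ × sin 24° = 5.93×10⁻⁵ s⁻¹
Wind speed in SI: 11.7 knots = 6.02 m/s
Geostrophic balance rearranged: |∂P/∂n| = f ρ V_g
|∂P/∂n| = 5.93×10⁻⁵ × 0.968 × 6.02 = 3.46×10⁻⁴ Pa/m

3.5×10⁻⁴ Pa/m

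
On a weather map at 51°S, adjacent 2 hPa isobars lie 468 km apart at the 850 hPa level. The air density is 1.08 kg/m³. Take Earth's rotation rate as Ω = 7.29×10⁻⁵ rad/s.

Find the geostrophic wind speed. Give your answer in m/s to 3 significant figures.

3.49 m/s

Coriolis parameter at 51°S:
f = 2Ω sin φ = 2 × 7.29×10⁻⁵ × sin 51° = 1.13×10⁻⁴ s⁻¹
Pressure gradient: |∂P/∂n| = 200 Pa / 468000 m = 4.27×10⁻⁴ Pa/m
Geostrophic balance (pressure-gradient force = Coriolis force):
V_g = (1/(fρ)) |∂P/∂n| = 4.27×10⁻⁴ / (1.13×10⁻⁴ × 1.08) = 3.49 m/s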